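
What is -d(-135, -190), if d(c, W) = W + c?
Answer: 325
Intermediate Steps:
-d(-135, -190) = -(-190 - 135) = -1*(-325) = 325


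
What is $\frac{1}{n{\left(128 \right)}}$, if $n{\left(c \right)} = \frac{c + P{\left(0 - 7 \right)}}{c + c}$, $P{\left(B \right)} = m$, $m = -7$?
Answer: $\frac{256}{121} \approx 2.1157$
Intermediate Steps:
$P{\left(B \right)} = -7$
$n{\left(c \right)} = \frac{-7 + c}{2 c}$ ($n{\left(c \right)} = \frac{c - 7}{c + c} = \frac{-7 + c}{2 c}$)
$\frac{1}{n{\left(128 \right)}} = \frac{1}{\frac{1}{2} \cdot \frac{1}{128} \left(-7 + 128\right)} = \frac{1}{\frac{1}{2} \cdot \frac{1}{128} \cdot 121} = \frac{1}{\frac{121}{256}} = \frac{256}{121}$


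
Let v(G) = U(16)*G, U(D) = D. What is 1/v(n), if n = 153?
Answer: 1/2448 ≈ 0.00040850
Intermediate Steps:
v(G) = 16*G
1/v(n) = 1/(16*153) = 1/2448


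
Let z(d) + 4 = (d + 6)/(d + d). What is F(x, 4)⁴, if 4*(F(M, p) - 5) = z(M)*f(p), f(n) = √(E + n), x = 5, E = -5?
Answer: 1398867281/2560000 - 1135611*I/3200 ≈ 546.43 - 354.88*I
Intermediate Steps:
z(d) = -4 + (6 + d)/(2*d) (z(d) = -4 + (d + 6)/(d + d) = -4 + (6 + d)/((2*d)) = -4 + (6 + d)*(1/(2*d)) = -4 + (6 + d)/(2*d))
f(n) = √(-5 + n)
F(M, p) = 5 + √(-5 + p)*(-7/2 + 3/M)/4 (F(M, p) = 5 + ((-7/2 + 3/M)*√(-5 + p))/4 = 5 + (√(-5 + p)*(-7/2 + 3/M))/4 = 5 + √(-5 + p)*(-7/2 + 3/M)/4)
F(x, 4)⁴ = ((⅛)*(40*5 + √(-5 + 4)*(6 - 7*5))/5)⁴ = ((⅛)*(⅕)*(200 + √(-1)*(6 - 35)))⁴ = ((⅛)*(⅕)*(200 + I*(-29)))⁴ = ((⅛)*(⅕)*(200 - 29*I))⁴ = (5 - 29*I/40)⁴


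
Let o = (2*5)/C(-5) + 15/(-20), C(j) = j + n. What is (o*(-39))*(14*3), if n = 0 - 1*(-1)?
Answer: 10647/2 ≈ 5323.5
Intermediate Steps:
n = 1 (n = 0 + 1 = 1)
C(j) = 1 + j (C(j) = j + 1 = 1 + j)
o = -13/4 (o = (2*5)/(1 - 5) + 15/(-20) = 10/(-4) + 15*(-1/20) = 10*(-1/4) - 3/4 = -5/2 - 3/4 = -13/4 ≈ -3.2500)
(o*(-39))*(14*3) = (-13/4*(-39))*(14*3) = (507/4)*42 = 10647/2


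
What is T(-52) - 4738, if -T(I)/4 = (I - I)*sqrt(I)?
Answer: -4738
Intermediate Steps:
T(I) = 0 (T(I) = -4*(I - I)*sqrt(I) = -0*sqrt(I) = -4*0 = 0)
T(-52) - 4738 = 0 - 4738 = -4738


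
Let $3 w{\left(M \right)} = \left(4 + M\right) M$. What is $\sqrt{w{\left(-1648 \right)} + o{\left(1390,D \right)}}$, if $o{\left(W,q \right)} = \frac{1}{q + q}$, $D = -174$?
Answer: $\frac{\sqrt{27342376617}}{174} \approx 950.32$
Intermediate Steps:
$w{\left(M \right)} = \frac{M \left(4 + M\right)}{3}$ ($w{\left(M \right)} = \frac{\left(4 + M\right) M}{3} = \frac{M \left(4 + M\right)}{3}$)
$o{\left(W,q \right)} = \frac{1}{2 q}$
$\sqrt{w{\left(-1648 \right)} + o{\left(1390,D \right)}} = \sqrt{\frac{1}{3} \left(-1648\right) \left(4 - 1648\right) + \frac{1}{2 \left(-174\right)}} = \sqrt{\frac{1}{3} \left(-1648\right) \left(-1644\right) + \frac{1}{2} \left(- \frac{1}{174}\right)} = \sqrt{903104 - \frac{1}{348}} = \sqrt{\frac{314280191}{348}} = \frac{\sqrt{27342376617}}{174}$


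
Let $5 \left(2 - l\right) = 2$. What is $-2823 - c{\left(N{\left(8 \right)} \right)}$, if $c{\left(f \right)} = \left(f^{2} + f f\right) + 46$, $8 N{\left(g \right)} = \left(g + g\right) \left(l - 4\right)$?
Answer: $- \frac{72877}{25} \approx -2915.1$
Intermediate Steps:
$l = \frac{8}{5}$ ($l = 2 - \frac{2}{5} = \frac{8}{5} \approx 1.6$)
$N{\left(g \right)} = - \frac{3 g}{5}$ ($N{\left(g \right)} = \frac{\left(g + g\right) \left(\frac{8}{5} - 4\right)}{8} = \frac{2 g \left(- \frac{12}{5}\right)}{8} = \frac{\left(- \frac{24}{5}\right) g}{8} = - \frac{3 g}{5}$)
$c{\left(f \right)} = 46 + 2 f^{2}$ ($c{\left(f \right)} = \left(f^{2} + f^{2}\right) + 46 = 2 f^{2} + 46 = 46 + 2 f^{2}$)
$-2823 - c{\left(N{\left(8 \right)} \right)} = -2823 - \left(46 + 2 \left(\left(- \frac{3}{5}\right) 8\right)^{2}\right) = -2823 - \left(46 + 2 \left(- \frac{24}{5}\right)^{2}\right) = -2823 - \left(46 + 2 \cdot \frac{576}{25}\right) = -2823 - \left(46 + \frac{1152}{25}\right) = -2823 - \frac{2302}{25} = - \frac{72877}{25}$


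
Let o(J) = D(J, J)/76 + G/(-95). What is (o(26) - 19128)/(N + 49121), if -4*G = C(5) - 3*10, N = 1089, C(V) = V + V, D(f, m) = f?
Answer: -726853/1907980 ≈ -0.38095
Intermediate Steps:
C(V) = 2*V
G = 5 (G = -(2*5 - 3*10)/4 = -(10 - 1*30)/4 = -(10 - 30)/4 = -¼*(-20) = 5)
o(J) = -1/19 + J/76 (o(J) = J/76 + 5/(-95) = J*(1/76) + 5*(-1/95) = J/76 - 1/19 = -1/19 + J/76)
(o(26) - 19128)/(N + 49121) = ((-1/19 + (1/76)*26) - 19128)/(1089 + 49121) = ((-1/19 + 13/38) - 19128)/50210 = (11/38 - 19128)*(1/50210) = -726853/38*1/50210 = -726853/1907980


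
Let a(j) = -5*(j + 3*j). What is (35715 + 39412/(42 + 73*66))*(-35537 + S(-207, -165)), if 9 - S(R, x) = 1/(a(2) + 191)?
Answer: -25872048177818/20385 ≈ -1.2692e+9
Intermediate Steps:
a(j) = -20*j
S(R, x) = 1358/151 (S(R, x) = 9 - 1/(-20*2 + 191) = 9 - 1/(-40 + 191) = 9 - 1/151 = 1358/151)
(35715 + 39412/(42 + 73*66))*(-35537 + S(-207, -165)) = (35715 + 39412/(42 + 73*66))*(-35537 + 1358/151) = (35715 + 39412/(42 + 4818))*(-5364729/151) = (35715 + 39412/4860)*(-5364729/151) = (35715 + 39412*(1/4860))*(-5364729/151) = (35715 + 9853/1215)*(-5364729/151) = (43403578/1215)*(-5364729/151) = -25872048177818/20385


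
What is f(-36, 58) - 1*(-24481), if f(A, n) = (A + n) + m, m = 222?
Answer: 24725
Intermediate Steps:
f(A, n) = 222 + A + n (f(A, n) = (A + n) + 222 = 222 + A + n)
f(-36, 58) - 1*(-24481) = (222 - 36 + 58) - 1*(-24481) = 244 + 24481 = 24725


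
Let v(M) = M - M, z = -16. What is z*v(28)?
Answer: 0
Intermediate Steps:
v(M) = 0
z*v(28) = -16*0 = 0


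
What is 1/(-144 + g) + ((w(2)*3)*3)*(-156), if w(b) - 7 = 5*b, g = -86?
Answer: -5489641/230 ≈ -23868.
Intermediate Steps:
w(b) = 7 + 5*b
1/(-144 + g) + ((w(2)*3)*3)*(-156) = 1/(-144 - 86) + (((7 + 5*2)*3)*3)*(-156) = 1/(-230) + (((7 + 10)*3)*3)*(-156) = -1/230 + ((17*3)*3)*(-156) = -1/230 + (51*3)*(-156) = -1/230 + 153*(-156) = -1/230 - 23868 = -5489641/230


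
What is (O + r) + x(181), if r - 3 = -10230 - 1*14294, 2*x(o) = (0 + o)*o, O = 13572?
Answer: 10863/2 ≈ 5431.5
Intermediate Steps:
x(o) = o**2/2 (x(o) = ((0 + o)*o)/2 = (o*o)/2 = o**2/2)
r = -24521 (r = 3 + (-10230 - 1*14294) = 3 + (-10230 - 14294) = 3 - 24524 = -24521)
(O + r) + x(181) = (13572 - 24521) + (1/2)*181**2 = -10949 + (1/2)*32761 = -10949 + 32761/2 = 10863/2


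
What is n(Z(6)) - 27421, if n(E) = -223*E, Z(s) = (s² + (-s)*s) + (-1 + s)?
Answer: -28536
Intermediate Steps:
Z(s) = -1 + s (Z(s) = (s² - s²) + (-1 + s) = 0 + (-1 + s) = -1 + s)
n(Z(6)) - 27421 = -223*(-1 + 6) - 27421 = -223*5 - 27421 = -1115 - 27421 = -28536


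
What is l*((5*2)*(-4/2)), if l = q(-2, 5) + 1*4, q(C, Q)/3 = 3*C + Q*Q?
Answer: -1220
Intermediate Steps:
q(C, Q) = 3*Q² + 9*C (q(C, Q) = 3*(3*C + Q*Q) = 3*(3*C + Q²) = 3*(Q² + 3*C) = 3*Q² + 9*C)
l = 61 (l = (3*5² + 9*(-2)) + 1*4 = (3*25 - 18) + 4 = (75 - 18) + 4 = 57 + 4 = 61)
l*((5*2)*(-4/2)) = 61*((5*2)*(-4/2)) = 61*(10*(-4*½)) = 61*(10*(-2)) = 61*(-20) = -1220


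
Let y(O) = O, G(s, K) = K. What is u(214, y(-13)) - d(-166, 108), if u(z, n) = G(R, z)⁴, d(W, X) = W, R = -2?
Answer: 2097273782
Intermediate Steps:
u(z, n) = z⁴
u(214, y(-13)) - d(-166, 108) = 214⁴ - 1*(-166) = 2097273616 + 166 = 2097273782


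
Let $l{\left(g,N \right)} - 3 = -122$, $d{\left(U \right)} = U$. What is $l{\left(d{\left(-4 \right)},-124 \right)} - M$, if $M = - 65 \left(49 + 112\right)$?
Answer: $10346$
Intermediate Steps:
$l{\left(g,N \right)} = -119$ ($l{\left(g,N \right)} = 3 - 122 = -119$)
$M = -10465$ ($M = \left(-65\right) 161 = -10465$)
$l{\left(d{\left(-4 \right)},-124 \right)} - M = -119 - -10465 = -119 + 10465 = 10346$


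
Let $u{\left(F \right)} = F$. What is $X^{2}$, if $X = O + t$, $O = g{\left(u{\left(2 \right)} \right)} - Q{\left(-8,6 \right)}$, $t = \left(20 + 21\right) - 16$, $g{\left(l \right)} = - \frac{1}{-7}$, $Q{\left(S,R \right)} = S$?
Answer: $\frac{53824}{49} \approx 1098.4$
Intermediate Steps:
$g{\left(l \right)} = \frac{1}{7}$ ($g{\left(l \right)} = \left(-1\right) \left(- \frac{1}{7}\right) = \frac{1}{7}$)
$t = 25$ ($t = 41 - 16 = 25$)
$O = \frac{57}{7}$ ($O = \frac{1}{7} - -8 = \frac{1}{7} + 8 = \frac{57}{7} \approx 8.1429$)
$X = \frac{232}{7}$ ($X = \frac{57}{7} + 25 = \frac{232}{7} \approx 33.143$)
$X^{2} = \left(\frac{232}{7}\right)^{2} = \frac{53824}{49}$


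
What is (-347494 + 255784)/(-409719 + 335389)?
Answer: 9171/7433 ≈ 1.2338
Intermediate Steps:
(-347494 + 255784)/(-409719 + 335389) = -91710/(-74330) = -91710*(-1/74330) = 9171/7433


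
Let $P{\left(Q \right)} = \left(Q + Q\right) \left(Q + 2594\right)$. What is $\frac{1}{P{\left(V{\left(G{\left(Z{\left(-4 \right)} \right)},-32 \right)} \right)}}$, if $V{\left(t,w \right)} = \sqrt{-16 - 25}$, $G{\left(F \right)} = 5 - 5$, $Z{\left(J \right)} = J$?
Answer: $- \frac{\sqrt{41}}{- 212708 i + 82 \sqrt{41}} \approx -7.4307 \cdot 10^{-8} - 3.0103 \cdot 10^{-5} i$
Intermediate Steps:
$G{\left(F \right)} = 0$ ($G{\left(F \right)} = 5 - 5 = 0$)
$V{\left(t,w \right)} = i \sqrt{41}$ ($V{\left(t,w \right)} = \sqrt{-41} = i \sqrt{41}$)
$P{\left(Q \right)} = 2 Q \left(2594 + Q\right)$
$\frac{1}{P{\left(V{\left(G{\left(Z{\left(-4 \right)} \right)},-32 \right)} \right)}} = \frac{1}{2 i \sqrt{41} \left(2594 + i \sqrt{41}\right)} = - \frac{i \sqrt{41}}{82 \left(2594 + i \sqrt{41}\right)}$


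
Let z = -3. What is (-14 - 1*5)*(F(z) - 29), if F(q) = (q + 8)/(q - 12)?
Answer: 1672/3 ≈ 557.33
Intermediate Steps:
F(q) = (8 + q)/(-12 + q)
(-14 - 1*5)*(F(z) - 29) = (-14 - 1*5)*((8 - 3)/(-12 - 3) - 29) = (-14 - 5)*(5/(-15) - 29) = -19*(-1/15*5 - 29) = -19*(-⅓ - 29) = -19*(-88/3) = 1672/3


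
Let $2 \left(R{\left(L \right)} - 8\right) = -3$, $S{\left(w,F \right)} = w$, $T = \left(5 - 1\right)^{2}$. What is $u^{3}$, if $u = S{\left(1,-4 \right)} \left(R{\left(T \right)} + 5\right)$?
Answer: $\frac{12167}{8} \approx 1520.9$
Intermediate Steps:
$T = 16$ ($T = 4^{2} = 16$)
$R{\left(L \right)} = \frac{13}{2}$ ($R{\left(L \right)} = 8 + \frac{1}{2} \left(-3\right) = 8 - \frac{3}{2} = \frac{13}{2}$)
$u = \frac{23}{2}$ ($u = 1 \left(\frac{13}{2} + 5\right) = 1 \cdot \frac{23}{2} = \frac{23}{2} \approx 11.5$)
$u^{3} = \left(\frac{23}{2}\right)^{3} = \frac{12167}{8}$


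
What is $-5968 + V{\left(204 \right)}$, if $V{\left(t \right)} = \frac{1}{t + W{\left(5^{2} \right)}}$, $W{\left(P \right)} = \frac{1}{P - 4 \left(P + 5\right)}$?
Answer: $- \frac{115653777}{19379} \approx -5968.0$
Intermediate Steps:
$W{\left(P \right)} = \frac{1}{-20 - 3 P}$ ($W{\left(P \right)} = \frac{1}{P - 4 \left(5 + P\right)} = \frac{1}{P - \left(20 + 4 P\right)} = \frac{1}{-20 - 3 P}$)
$V{\left(t \right)} = \frac{1}{- \frac{1}{95} + t}$ ($V{\left(t \right)} = \frac{1}{t - \frac{1}{20 + 3 \cdot 5^{2}}} = \frac{1}{t - \frac{1}{20 + 3 \cdot 25}} = \frac{1}{t - \frac{1}{20 + 75}} = \frac{1}{t - \frac{1}{95}} = \frac{1}{- \frac{1}{95} + t}$)
$-5968 + V{\left(204 \right)} = -5968 + \frac{95}{-1 + 95 \cdot 204} = -5968 + \frac{95}{-1 + 19380} = -5968 + \frac{95}{19379} = - \frac{115653777}{19379}$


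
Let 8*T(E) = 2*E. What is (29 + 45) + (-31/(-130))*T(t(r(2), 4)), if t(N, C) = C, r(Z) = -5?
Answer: 9651/130 ≈ 74.238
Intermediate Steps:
T(E) = E/4 (T(E) = (2*E)/8 = E/4)
(29 + 45) + (-31/(-130))*T(t(r(2), 4)) = (29 + 45) + (-31/(-130))*((1/4)*4) = 74 - 31*(-1/130)*1 = 74 + (31/130)*1 = 74 + 31/130 = 9651/130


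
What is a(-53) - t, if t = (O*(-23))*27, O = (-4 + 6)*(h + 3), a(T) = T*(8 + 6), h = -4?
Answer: -1984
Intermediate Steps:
a(T) = 14*T (a(T) = T*14 = 14*T)
O = -2 (O = (-4 + 6)*(-4 + 3) = 2*(-1) = -2)
t = 1242 (t = -2*(-23)*27 = 46*27 = 1242)
a(-53) - t = 14*(-53) - 1*1242 = -742 - 1242 = -1984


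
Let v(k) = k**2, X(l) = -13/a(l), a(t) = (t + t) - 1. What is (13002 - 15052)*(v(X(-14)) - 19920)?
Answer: 34342729550/841 ≈ 4.0836e+7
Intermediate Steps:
a(t) = -1 + 2*t (a(t) = 2*t - 1 = -1 + 2*t)
X(l) = -13/(-1 + 2*l)
(13002 - 15052)*(v(X(-14)) - 19920) = (13002 - 15052)*((-13/(-1 + 2*(-14)))**2 - 19920) = -2050*((-13/(-1 - 28))**2 - 19920) = -2050*((-13/(-29))**2 - 19920) = -2050*((-13*(-1/29))**2 - 19920) = -2050*((13/29)**2 - 19920) = -2050*(169/841 - 19920) = -2050*(-16752551/841) = 34342729550/841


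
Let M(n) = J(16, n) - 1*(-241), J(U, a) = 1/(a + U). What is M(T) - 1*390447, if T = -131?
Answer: -44873691/115 ≈ -3.9021e+5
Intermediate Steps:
J(U, a) = 1/(U + a)
M(n) = 241 + 1/(16 + n) (M(n) = 1/(16 + n) - 1*(-241) = 1/(16 + n) + 241 = 241 + 1/(16 + n))
M(T) - 1*390447 = (3857 + 241*(-131))/(16 - 131) - 1*390447 = (3857 - 31571)/(-115) - 390447 = -1/115*(-27714) - 390447 = 27714/115 - 390447 = -44873691/115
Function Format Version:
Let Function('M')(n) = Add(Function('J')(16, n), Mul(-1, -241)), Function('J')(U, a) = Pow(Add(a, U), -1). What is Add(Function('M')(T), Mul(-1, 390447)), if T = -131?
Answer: Rational(-44873691, 115) ≈ -3.9021e+5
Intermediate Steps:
Function('J')(U, a) = Pow(Add(U, a), -1)
Function('M')(n) = Add(241, Pow(Add(16, n), -1)) (Function('M')(n) = Add(Pow(Add(16, n), -1), Mul(-1, -241)) = Add(Pow(Add(16, n), -1), 241) = Add(241, Pow(Add(16, n), -1)))
Add(Function('M')(T), Mul(-1, 390447)) = Add(Mul(Pow(Add(16, -131), -1), Add(3857, Mul(241, -131))), Mul(-1, 390447)) = Add(Mul(Pow(-115, -1), Add(3857, -31571)), -390447) = Add(Mul(Rational(-1, 115), -27714), -390447) = Add(Rational(27714, 115), -390447) = Rational(-44873691, 115)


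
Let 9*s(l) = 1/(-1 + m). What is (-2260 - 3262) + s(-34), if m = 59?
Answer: -2882483/522 ≈ -5522.0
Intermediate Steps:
s(l) = 1/522 (s(l) = 1/(9*(-1 + 59)) = (⅑)/58 = (⅑)*(1/58) = 1/522)
(-2260 - 3262) + s(-34) = (-2260 - 3262) + 1/522 = -5522 + 1/522 = -2882483/522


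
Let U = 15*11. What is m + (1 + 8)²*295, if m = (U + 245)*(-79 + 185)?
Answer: 67355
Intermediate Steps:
U = 165
m = 43460 (m = (165 + 245)*(-79 + 185) = 410*106 = 43460)
m + (1 + 8)²*295 = 43460 + (1 + 8)²*295 = 43460 + 9²*295 = 43460 + 81*295 = 43460 + 23895 = 67355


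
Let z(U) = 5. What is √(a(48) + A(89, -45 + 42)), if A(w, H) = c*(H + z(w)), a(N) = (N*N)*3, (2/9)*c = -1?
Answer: 3*√767 ≈ 83.084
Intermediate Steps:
c = -9/2 (c = (9/2)*(-1) = -9/2 ≈ -4.5000)
a(N) = 3*N² (a(N) = N²*3 = 3*N²)
A(w, H) = -45/2 - 9*H/2 (A(w, H) = -9*(H + 5)/2 = -9*(5 + H)/2 = -45/2 - 9*H/2)
√(a(48) + A(89, -45 + 42)) = √(3*48² + (-45/2 - 9*(-45 + 42)/2)) = √(3*2304 + (-45/2 - 9/2*(-3))) = √(6912 + (-45/2 + 27/2)) = √(6912 - 9) = √6903 = 3*√767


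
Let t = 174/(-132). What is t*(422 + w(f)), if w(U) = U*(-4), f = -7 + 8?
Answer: -551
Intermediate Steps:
t = -29/22 (t = 174*(-1/132) = -29/22 ≈ -1.3182)
f = 1
w(U) = -4*U
t*(422 + w(f)) = -29*(422 - 4*1)/22 = -29*(422 - 4)/22 = -29/22*418 = -551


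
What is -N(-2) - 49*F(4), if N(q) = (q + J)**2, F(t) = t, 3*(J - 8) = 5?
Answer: -2293/9 ≈ -254.78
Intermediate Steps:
J = 29/3 (J = 8 + (1/3)*5 = 8 + 5/3 = 29/3 ≈ 9.6667)
N(q) = (29/3 + q)**2 (N(q) = (q + 29/3)**2 = (29/3 + q)**2)
-N(-2) - 49*F(4) = -(29 + 3*(-2))**2/9 - 49*4 = -(29 - 6)**2/9 - 196 = -23**2/9 - 196 = -529/9 - 196 = -2293/9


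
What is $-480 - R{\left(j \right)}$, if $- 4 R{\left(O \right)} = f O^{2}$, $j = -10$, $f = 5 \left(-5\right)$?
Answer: $-1105$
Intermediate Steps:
$f = -25$
$R{\left(O \right)} = \frac{25 O^{2}}{4}$ ($R{\left(O \right)} = - \frac{\left(-25\right) O^{2}}{4} = \frac{25 O^{2}}{4}$)
$-480 - R{\left(j \right)} = -480 - \frac{25 \left(-10\right)^{2}}{4} = -480 - \frac{25}{4} \cdot 100 = -480 - 625 = -1105$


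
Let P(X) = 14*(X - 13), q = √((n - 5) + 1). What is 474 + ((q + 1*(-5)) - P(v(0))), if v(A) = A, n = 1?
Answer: 651 + I*√3 ≈ 651.0 + 1.732*I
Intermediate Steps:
q = I*√3 (q = √((1 - 5) + 1) = √(-4 + 1) = √(-3) = I*√3 ≈ 1.732*I)
P(X) = -182 + 14*X (P(X) = 14*(-13 + X) = -182 + 14*X)
474 + ((q + 1*(-5)) - P(v(0))) = 474 + ((I*√3 + 1*(-5)) - (-182 + 14*0)) = 474 + ((I*√3 - 5) - (-182 + 0)) = 474 + ((-5 + I*√3) - 1*(-182)) = 474 + ((-5 + I*√3) + 182) = 474 + (177 + I*√3) = 651 + I*√3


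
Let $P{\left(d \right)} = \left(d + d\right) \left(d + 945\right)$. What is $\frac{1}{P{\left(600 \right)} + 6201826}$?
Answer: $\frac{1}{8055826} \approx 1.2413 \cdot 10^{-7}$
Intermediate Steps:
$P{\left(d \right)} = 2 d \left(945 + d\right)$
$\frac{1}{P{\left(600 \right)} + 6201826} = \frac{1}{2 \cdot 600 \left(945 + 600\right) + 6201826} = \frac{1}{2 \cdot 600 \cdot 1545 + 6201826} = \frac{1}{1854000 + 6201826} = \frac{1}{8055826}$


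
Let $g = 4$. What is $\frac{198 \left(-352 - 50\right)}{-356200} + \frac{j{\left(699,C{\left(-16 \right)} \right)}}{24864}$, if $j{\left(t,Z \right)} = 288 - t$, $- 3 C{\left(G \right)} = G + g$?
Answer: $\frac{76361531}{369023200} \approx 0.20693$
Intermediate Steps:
$C{\left(G \right)} = - \frac{4}{3} - \frac{G}{3}$ ($C{\left(G \right)} = - \frac{G + 4}{3} = - \frac{4 + G}{3} = - \frac{4}{3} - \frac{G}{3}$)
$\frac{198 \left(-352 - 50\right)}{-356200} + \frac{j{\left(699,C{\left(-16 \right)} \right)}}{24864} = \frac{198 \left(-352 - 50\right)}{-356200} + \frac{288 - 699}{24864} = 198 \left(-402\right) \left(- \frac{1}{356200}\right) + \left(288 - 699\right) \frac{1}{24864} = \left(-79596\right) \left(- \frac{1}{356200}\right) - \frac{137}{8288} = \frac{19899}{89050} - \frac{137}{8288} = \frac{76361531}{369023200}$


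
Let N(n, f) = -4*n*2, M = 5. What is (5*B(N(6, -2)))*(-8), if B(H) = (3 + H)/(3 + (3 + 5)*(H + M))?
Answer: -1800/341 ≈ -5.2786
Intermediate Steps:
N(n, f) = -8*n
B(H) = (3 + H)/(43 + 8*H) (B(H) = (3 + H)/(3 + (3 + 5)*(H + 5)) = (3 + H)/(3 + 8*(5 + H)) = (3 + H)/(3 + (40 + 8*H)) = (3 + H)/(43 + 8*H))
(5*B(N(6, -2)))*(-8) = (5*((3 - 8*6)/(43 + 8*(-8*6))))*(-8) = (5*((3 - 48)/(43 + 8*(-48))))*(-8) = (5*(-45/(43 - 384)))*(-8) = (5*(-45/(-341)))*(-8) = (5*(-1/341*(-45)))*(-8) = (5*(45/341))*(-8) = (225/341)*(-8) = -1800/341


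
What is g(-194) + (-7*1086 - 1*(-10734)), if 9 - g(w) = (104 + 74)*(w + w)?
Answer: 72205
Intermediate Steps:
g(w) = 9 - 356*w (g(w) = 9 - (104 + 74)*(w + w) = 9 - 178*2*w = 9 - 356*w)
g(-194) + (-7*1086 - 1*(-10734)) = (9 - 356*(-194)) + (-7*1086 - 1*(-10734)) = (9 + 69064) + (-7602 + 10734) = 69073 + 3132 = 72205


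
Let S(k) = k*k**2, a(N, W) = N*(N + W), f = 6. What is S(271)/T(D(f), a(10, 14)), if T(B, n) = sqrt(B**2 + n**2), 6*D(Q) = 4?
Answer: 59707533*sqrt(129601)/259202 ≈ 82927.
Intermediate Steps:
D(Q) = 2/3 (D(Q) = (1/6)*4 = 2/3)
S(k) = k**3
S(271)/T(D(f), a(10, 14)) = 271**3/(sqrt((2/3)**2 + (10*(10 + 14))**2)) = 19902511/(sqrt(4/9 + (10*24)**2)) = 19902511/(sqrt(4/9 + 240**2)) = 19902511/(sqrt(4/9 + 57600)) = 19902511/(sqrt(518404/9)) = 19902511/((2*sqrt(129601)/3)) = 19902511*(3*sqrt(129601)/259202) = 59707533*sqrt(129601)/259202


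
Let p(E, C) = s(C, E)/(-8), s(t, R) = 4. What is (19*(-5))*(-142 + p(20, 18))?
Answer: 27075/2 ≈ 13538.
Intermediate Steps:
p(E, C) = -½ (p(E, C) = 4/(-8) = 4*(-⅛) = -½)
(19*(-5))*(-142 + p(20, 18)) = (19*(-5))*(-142 - ½) = -95*(-285/2) = 27075/2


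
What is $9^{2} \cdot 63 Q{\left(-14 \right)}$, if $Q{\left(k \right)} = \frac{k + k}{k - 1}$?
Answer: $\frac{47628}{5} \approx 9525.6$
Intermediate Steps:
$Q{\left(k \right)} = \frac{2 k}{-1 + k}$
$9^{2} \cdot 63 Q{\left(-14 \right)} = 9^{2} \cdot 63 \cdot 2 \left(-14\right) \frac{1}{-1 - 14} = 81 \cdot 63 \cdot 2 \left(-14\right) \frac{1}{-15} = 5103 \cdot 2 \left(-14\right) \left(- \frac{1}{15}\right) = 5103 \cdot \frac{28}{15} = \frac{47628}{5}$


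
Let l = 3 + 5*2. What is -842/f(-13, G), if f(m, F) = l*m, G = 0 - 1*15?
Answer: 842/169 ≈ 4.9822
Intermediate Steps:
G = -15 (G = 0 - 15 = -15)
l = 13 (l = 3 + 10 = 13)
f(m, F) = 13*m
-842/f(-13, G) = -842/(13*(-13)) = -842/(-169) = -842*(-1/169) = 842/169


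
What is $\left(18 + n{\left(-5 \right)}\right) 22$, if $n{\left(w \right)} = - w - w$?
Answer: $616$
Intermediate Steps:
$n{\left(w \right)} = - 2 w$
$\left(18 + n{\left(-5 \right)}\right) 22 = \left(18 - -10\right) 22 = \left(18 + 10\right) 22 = 28 \cdot 22 = 616$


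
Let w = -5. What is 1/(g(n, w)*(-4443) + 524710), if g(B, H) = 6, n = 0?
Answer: 1/498052 ≈ 2.0078e-6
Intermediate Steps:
1/(g(n, w)*(-4443) + 524710) = 1/(6*(-4443) + 524710) = 1/(-26658 + 524710) = 1/498052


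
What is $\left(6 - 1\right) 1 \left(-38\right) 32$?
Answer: $-6080$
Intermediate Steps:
$\left(6 - 1\right) 1 \left(-38\right) 32 = 5 \cdot 1 \left(-38\right) 32 = 5 \left(-38\right) 32 = \left(-190\right) 32 = -6080$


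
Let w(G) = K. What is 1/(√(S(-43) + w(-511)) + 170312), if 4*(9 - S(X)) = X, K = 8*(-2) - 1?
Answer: 681248/116024709365 - 2*√11/116024709365 ≈ 5.8715e-6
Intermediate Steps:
K = -17 (K = -16 - 1 = -17)
w(G) = -17
S(X) = 9 - X/4
1/(√(S(-43) + w(-511)) + 170312) = 1/(√((9 - ¼*(-43)) - 17) + 170312) = 1/(√((9 + 43/4) - 17) + 170312) = 1/(√(79/4 - 17) + 170312) = 1/(√(11/4) + 170312) = 1/(√11/2 + 170312) = 1/(170312 + √11/2)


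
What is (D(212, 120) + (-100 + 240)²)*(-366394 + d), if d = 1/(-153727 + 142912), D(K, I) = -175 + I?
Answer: -5163204097633/721 ≈ -7.1612e+9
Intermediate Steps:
d = -1/10815 (d = 1/(-10815) = -1/10815 ≈ -9.2464e-5)
(D(212, 120) + (-100 + 240)²)*(-366394 + d) = ((-175 + 120) + (-100 + 240)²)*(-366394 - 1/10815) = (-55 + 140²)*(-3962551111/10815) = (-55 + 19600)*(-3962551111/10815) = 19545*(-3962551111/10815) = -5163204097633/721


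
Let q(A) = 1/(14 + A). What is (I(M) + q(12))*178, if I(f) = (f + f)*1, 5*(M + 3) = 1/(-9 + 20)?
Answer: -754097/715 ≈ -1054.7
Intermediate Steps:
M = -164/55 (M = -3 + 1/(5*(-9 + 20)) = -3 + (⅕)/11 = -3 + (⅕)*(1/11) = -3 + 1/55 = -164/55 ≈ -2.9818)
I(f) = 2*f (I(f) = (2*f)*1 = 2*f)
(I(M) + q(12))*178 = (2*(-164/55) + 1/(14 + 12))*178 = (-328/55 + 1/26)*178 = -8473/1430*178 = -754097/715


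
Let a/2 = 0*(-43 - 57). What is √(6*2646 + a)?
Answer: 126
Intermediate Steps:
a = 0 (a = 2*(0*(-43 - 57)) = 2*(0*(-100)) = 2*0 = 0)
√(6*2646 + a) = √(6*2646 + 0) = √(15876 + 0) = √15876 = 126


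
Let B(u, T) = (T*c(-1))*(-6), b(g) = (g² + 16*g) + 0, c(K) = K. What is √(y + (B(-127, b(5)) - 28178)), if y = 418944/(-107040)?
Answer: 72*I*√6607490/1115 ≈ 165.99*I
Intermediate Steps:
y = -4364/1115 (y = 418944*(-1/107040) = -4364/1115 ≈ -3.9139)
b(g) = g² + 16*g
B(u, T) = 6*T (B(u, T) = (T*(-1))*(-6) = -T*(-6) = 6*T)
√(y + (B(-127, b(5)) - 28178)) = √(-4364/1115 + (6*(5*(16 + 5)) - 28178)) = √(-4364/1115 + (6*(5*21) - 28178)) = √(-4364/1115 + (6*105 - 28178)) = √(-4364/1115 + (630 - 28178)) = √(-4364/1115 - 27548) = √(-30720384/1115) = 72*I*√6607490/1115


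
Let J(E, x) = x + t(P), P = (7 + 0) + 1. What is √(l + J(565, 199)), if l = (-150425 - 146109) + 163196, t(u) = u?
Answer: I*√133131 ≈ 364.87*I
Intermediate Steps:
P = 8 (P = 7 + 1 = 8)
J(E, x) = 8 + x (J(E, x) = x + 8 = 8 + x)
l = -133338 (l = -296534 + 163196 = -133338)
√(l + J(565, 199)) = √(-133338 + (8 + 199)) = √(-133338 + 207) = √(-133131) = I*√133131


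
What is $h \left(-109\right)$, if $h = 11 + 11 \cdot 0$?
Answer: $-1199$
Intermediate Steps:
$h = 11$ ($h = 11 + 0 = 11$)
$h \left(-109\right) = 11 \left(-109\right) = -1199$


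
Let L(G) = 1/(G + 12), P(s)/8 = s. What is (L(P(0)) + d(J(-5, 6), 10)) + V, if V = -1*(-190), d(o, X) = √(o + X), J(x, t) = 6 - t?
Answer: 2281/12 + √10 ≈ 193.25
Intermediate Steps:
P(s) = 8*s
L(G) = 1/(12 + G)
d(o, X) = √(X + o)
V = 190
(L(P(0)) + d(J(-5, 6), 10)) + V = (1/(12 + 8*0) + √(10 + (6 - 1*6))) + 190 = (1/(12 + 0) + √(10 + (6 - 6))) + 190 = (1/12 + √(10 + 0)) + 190 = (1/12 + √10) + 190 = 2281/12 + √10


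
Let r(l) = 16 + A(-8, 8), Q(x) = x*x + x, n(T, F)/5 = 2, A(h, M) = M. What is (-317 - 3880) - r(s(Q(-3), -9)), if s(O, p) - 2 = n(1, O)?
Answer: -4221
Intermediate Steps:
n(T, F) = 10 (n(T, F) = 5*2 = 10)
Q(x) = x + x² (Q(x) = x² + x = x + x²)
s(O, p) = 12 (s(O, p) = 2 + 10 = 12)
r(l) = 24 (r(l) = 16 + 8 = 24)
(-317 - 3880) - r(s(Q(-3), -9)) = (-317 - 3880) - 1*24 = -4197 - 24 = -4221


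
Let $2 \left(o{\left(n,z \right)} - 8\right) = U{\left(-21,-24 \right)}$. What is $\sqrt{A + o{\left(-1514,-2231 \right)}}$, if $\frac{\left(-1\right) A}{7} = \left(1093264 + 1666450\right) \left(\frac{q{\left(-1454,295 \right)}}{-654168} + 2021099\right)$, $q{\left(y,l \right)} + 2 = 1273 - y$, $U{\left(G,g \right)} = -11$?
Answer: $\frac{i \sqrt{1044259204942105000315293}}{163542} \approx 6.2485 \cdot 10^{6} i$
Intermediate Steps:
$q{\left(y,l \right)} = 1271 - y$ ($q{\left(y,l \right)} = -2 - \left(-1273 + y\right) = 1271 - y$)
$o{\left(n,z \right)} = \frac{5}{2}$ ($o{\left(n,z \right)} = 8 + \frac{1}{2} \left(-11\right) = 8 - \frac{11}{2} = \frac{5}{2}$)
$A = - \frac{12770532400755425093}{327084}$ ($A = - 7 \left(1093264 + 1666450\right) \left(\frac{1271 - -1454}{-654168} + 2021099\right) = - 7 \cdot 2759714 \left(\left(1271 + 1454\right) \left(- \frac{1}{654168}\right) + 2021099\right) = - 7 \cdot 2759714 \left(2725 \left(- \frac{1}{654168}\right) + 2021099\right) = - 7 \cdot 2759714 \left(- \frac{2725}{654168} + 2021099\right) = - 7 \cdot 2759714 \cdot \frac{1322138287907}{654168} = \left(-7\right) \frac{1824361771536489299}{327084} = - \frac{12770532400755425093}{327084} \approx -3.9044 \cdot 10^{13}$)
$\sqrt{A + o{\left(-1514,-2231 \right)}} = \sqrt{- \frac{12770532400755425093}{327084} + \frac{5}{2}} = \sqrt{- \frac{12770532400754607383}{327084}} = \frac{i \sqrt{1044259204942105000315293}}{163542}$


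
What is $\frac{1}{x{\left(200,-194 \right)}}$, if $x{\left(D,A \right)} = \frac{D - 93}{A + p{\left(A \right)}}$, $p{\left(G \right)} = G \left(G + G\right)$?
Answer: $\frac{75078}{107} \approx 701.66$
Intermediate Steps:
$p{\left(G \right)} = 2 G^{2}$ ($p{\left(G \right)} = G 2 G = 2 G^{2}$)
$x{\left(D,A \right)} = \frac{-93 + D}{A + 2 A^{2}}$ ($x{\left(D,A \right)} = \frac{D - 93}{A + 2 A^{2}} = \frac{-93 + D}{A + 2 A^{2}}$)
$\frac{1}{x{\left(200,-194 \right)}} = \frac{1}{\frac{1}{-194} \frac{1}{1 + 2 \left(-194\right)} \left(-93 + 200\right)} = \frac{1}{\left(- \frac{1}{194}\right) \frac{1}{1 - 388} \cdot 107} = \frac{1}{\left(- \frac{1}{194}\right) \frac{1}{-387} \cdot 107} = \frac{1}{\left(- \frac{1}{194}\right) \left(- \frac{1}{387}\right) 107} = \frac{1}{\frac{107}{75078}} = \frac{75078}{107}$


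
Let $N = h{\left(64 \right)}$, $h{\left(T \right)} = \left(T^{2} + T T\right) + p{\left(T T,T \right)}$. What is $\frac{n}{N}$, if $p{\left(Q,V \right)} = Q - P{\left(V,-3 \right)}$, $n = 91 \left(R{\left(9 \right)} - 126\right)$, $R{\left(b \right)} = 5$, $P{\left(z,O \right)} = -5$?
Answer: $- \frac{11011}{12293} \approx -0.89571$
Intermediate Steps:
$n = -11011$ ($n = 91 \left(5 - 126\right) = 91 \left(-121\right) = -11011$)
$p{\left(Q,V \right)} = 5 + Q$ ($p{\left(Q,V \right)} = Q - -5 = Q + 5 = 5 + Q$)
$h{\left(T \right)} = 5 + 3 T^{2}$ ($h{\left(T \right)} = \left(T^{2} + T T\right) + \left(5 + T T\right) = \left(T^{2} + T^{2}\right) + \left(5 + T^{2}\right) = 2 T^{2} + \left(5 + T^{2}\right) = 5 + 3 T^{2}$)
$N = 12293$ ($N = 5 + 3 \cdot 64^{2} = 5 + 3 \cdot 4096 = 5 + 12288 = 12293$)
$\frac{n}{N} = - \frac{11011}{12293}$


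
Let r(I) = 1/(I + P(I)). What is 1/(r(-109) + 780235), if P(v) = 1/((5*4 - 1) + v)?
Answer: 9811/7654885495 ≈ 1.2817e-6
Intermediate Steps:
P(v) = 1/(19 + v) (P(v) = 1/((20 - 1) + v) = 1/(19 + v))
r(I) = 1/(I + 1/(19 + I))
1/(r(-109) + 780235) = 1/((19 - 109)/(1 - 109*(19 - 109)) + 780235) = 1/(-90/(1 - 109*(-90)) + 780235) = 1/(-90/(1 + 9810) + 780235) = 1/(-90/9811 + 780235) = 1/(7654885495/9811) = 9811/7654885495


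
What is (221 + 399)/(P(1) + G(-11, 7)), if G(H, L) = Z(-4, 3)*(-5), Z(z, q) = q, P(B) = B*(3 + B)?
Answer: -620/11 ≈ -56.364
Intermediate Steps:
G(H, L) = -15 (G(H, L) = 3*(-5) = -15)
(221 + 399)/(P(1) + G(-11, 7)) = (221 + 399)/(1*(3 + 1) - 15) = 620/(1*4 - 15) = 620/(4 - 15) = 620/(-11) = 620*(-1/11) = -620/11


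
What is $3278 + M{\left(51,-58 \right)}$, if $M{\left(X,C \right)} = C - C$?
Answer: $3278$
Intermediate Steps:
$M{\left(X,C \right)} = 0$
$3278 + M{\left(51,-58 \right)} = 3278 + 0 = 3278$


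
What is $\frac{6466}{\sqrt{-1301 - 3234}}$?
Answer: $- \frac{6466 i \sqrt{4535}}{4535} \approx - 96.017 i$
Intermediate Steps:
$\frac{6466}{\sqrt{-1301 - 3234}} = \frac{6466}{\sqrt{-4535}} = \frac{6466}{i \sqrt{4535}} = 6466 \left(- \frac{i \sqrt{4535}}{4535}\right) = - \frac{6466 i \sqrt{4535}}{4535}$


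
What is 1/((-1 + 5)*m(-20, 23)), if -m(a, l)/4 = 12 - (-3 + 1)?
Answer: -1/224 ≈ -0.0044643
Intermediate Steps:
m(a, l) = -56 (m(a, l) = -4*(12 - (-3 + 1)) = -4*(12 - (-2)) = -4*(12 - 1*(-2)) = -4*(12 + 2) = -4*14 = -56)
1/((-1 + 5)*m(-20, 23)) = 1/((-1 + 5)*(-56)) = 1/(4*(-56)) = 1/(-224) = -1/224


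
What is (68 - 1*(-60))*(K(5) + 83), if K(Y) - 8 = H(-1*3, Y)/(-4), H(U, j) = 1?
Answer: 11616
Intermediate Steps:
K(Y) = 31/4 (K(Y) = 8 + 1/(-4) = 8 + 1*(-¼) = 8 - ¼ = 31/4)
(68 - 1*(-60))*(K(5) + 83) = (68 - 1*(-60))*(31/4 + 83) = (68 + 60)*(363/4) = 128*(363/4) = 11616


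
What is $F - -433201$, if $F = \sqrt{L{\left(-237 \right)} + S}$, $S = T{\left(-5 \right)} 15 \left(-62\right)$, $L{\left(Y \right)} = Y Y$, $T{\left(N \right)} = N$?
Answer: $433201 + \sqrt{60819} \approx 4.3345 \cdot 10^{5}$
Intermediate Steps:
$L{\left(Y \right)} = Y^{2}$
$S = 4650$ ($S = \left(-5\right) 15 \left(-62\right) = \left(-75\right) \left(-62\right) = 4650$)
$F = \sqrt{60819}$ ($F = \sqrt{\left(-237\right)^{2} + 4650} = \sqrt{56169 + 4650} = \sqrt{60819} \approx 246.61$)
$F - -433201 = \sqrt{60819} - -433201 = \sqrt{60819} + 433201 = 433201 + \sqrt{60819}$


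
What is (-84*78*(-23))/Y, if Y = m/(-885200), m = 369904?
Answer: -8337256200/23119 ≈ -3.6062e+5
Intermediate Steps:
Y = -23119/55325 (Y = 369904/(-885200) = 369904*(-1/885200) = -23119/55325 ≈ -0.41788)
(-84*78*(-23))/Y = (-84*78*(-23))/(-23119/55325) = -6552*(-23)*(-55325/23119) = 150696*(-55325/23119) = -8337256200/23119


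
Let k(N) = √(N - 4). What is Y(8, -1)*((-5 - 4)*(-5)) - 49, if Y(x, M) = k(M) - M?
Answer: -4 + 45*I*√5 ≈ -4.0 + 100.62*I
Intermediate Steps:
k(N) = √(-4 + N)
Y(x, M) = √(-4 + M) - M
Y(8, -1)*((-5 - 4)*(-5)) - 49 = (√(-4 - 1) - 1*(-1))*((-5 - 4)*(-5)) - 49 = (√(-5) + 1)*(-9*(-5)) - 49 = (I*√5 + 1)*45 - 49 = (1 + I*√5)*45 - 49 = (45 + 45*I*√5) - 49 = -4 + 45*I*√5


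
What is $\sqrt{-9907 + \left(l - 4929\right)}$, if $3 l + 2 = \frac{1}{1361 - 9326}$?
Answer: $\frac{i \sqrt{104584034545}}{2655} \approx 121.81 i$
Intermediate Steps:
$l = - \frac{15931}{23895}$ ($l = - \frac{2}{3} + \frac{1}{3 \left(1361 - 9326\right)} = - \frac{2}{3} + \frac{1}{3 \left(-7965\right)} = - \frac{2}{3} + \frac{1}{3} \left(- \frac{1}{7965}\right) = - \frac{2}{3} - \frac{1}{23895} = - \frac{15931}{23895} \approx -0.66671$)
$\sqrt{-9907 + \left(l - 4929\right)} = \sqrt{-9907 - \frac{117794386}{23895}} = \sqrt{- \frac{354522151}{23895}} = \frac{i \sqrt{104584034545}}{2655}$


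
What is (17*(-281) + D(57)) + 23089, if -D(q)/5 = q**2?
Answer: 2067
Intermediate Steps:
D(q) = -5*q**2
(17*(-281) + D(57)) + 23089 = (17*(-281) - 5*57**2) + 23089 = (-4777 - 5*3249) + 23089 = (-4777 - 16245) + 23089 = -21022 + 23089 = 2067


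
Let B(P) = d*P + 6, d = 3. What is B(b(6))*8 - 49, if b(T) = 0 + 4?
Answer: 95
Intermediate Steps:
b(T) = 4
B(P) = 6 + 3*P (B(P) = 3*P + 6 = 6 + 3*P)
B(b(6))*8 - 49 = (6 + 3*4)*8 - 49 = (6 + 12)*8 - 49 = 18*8 - 49 = 144 - 49 = 95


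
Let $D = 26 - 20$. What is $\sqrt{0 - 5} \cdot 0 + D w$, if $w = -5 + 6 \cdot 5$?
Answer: $150$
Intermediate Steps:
$D = 6$
$w = 25$ ($w = -5 + 30 = 25$)
$\sqrt{0 - 5} \cdot 0 + D w = \sqrt{0 - 5} \cdot 0 + 6 \cdot 25 = \sqrt{-5} \cdot 0 + 150 = i \sqrt{5} \cdot 0 + 150 = 0 + 150 = 150$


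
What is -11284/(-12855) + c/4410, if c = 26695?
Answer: 26195111/3779370 ≈ 6.9311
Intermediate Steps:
-11284/(-12855) + c/4410 = -11284/(-12855) + 26695/4410 = -11284*(-1/12855) + 26695*(1/4410) = 11284/12855 + 5339/882 = 26195111/3779370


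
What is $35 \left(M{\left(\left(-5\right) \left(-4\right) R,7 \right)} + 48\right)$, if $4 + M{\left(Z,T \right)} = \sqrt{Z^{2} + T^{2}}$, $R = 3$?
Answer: $1540 + 35 \sqrt{3649} \approx 3654.2$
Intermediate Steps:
$M{\left(Z,T \right)} = -4 + \sqrt{T^{2} + Z^{2}}$ ($M{\left(Z,T \right)} = -4 + \sqrt{Z^{2} + T^{2}} = -4 + \sqrt{T^{2} + Z^{2}}$)
$35 \left(M{\left(\left(-5\right) \left(-4\right) R,7 \right)} + 48\right) = 35 \left(\left(-4 + \sqrt{7^{2} + \left(\left(-5\right) \left(-4\right) 3\right)^{2}}\right) + 48\right) = 35 \left(\left(-4 + \sqrt{49 + \left(20 \cdot 3\right)^{2}}\right) + 48\right) = 35 \left(\left(-4 + \sqrt{49 + 60^{2}}\right) + 48\right) = 35 \left(\left(-4 + \sqrt{49 + 3600}\right) + 48\right) = 35 \left(\left(-4 + \sqrt{3649}\right) + 48\right) = 35 \left(44 + \sqrt{3649}\right) = 1540 + 35 \sqrt{3649}$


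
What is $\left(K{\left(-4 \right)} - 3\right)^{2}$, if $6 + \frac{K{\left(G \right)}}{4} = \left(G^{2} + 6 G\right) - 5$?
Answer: $6241$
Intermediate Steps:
$K{\left(G \right)} = -44 + 4 G^{2} + 24 G$ ($K{\left(G \right)} = -24 + 4 \left(\left(G^{2} + 6 G\right) - 5\right) = -24 + 4 \left(-5 + G^{2} + 6 G\right) = -24 + \left(-20 + 4 G^{2} + 24 G\right) = -44 + 4 G^{2} + 24 G$)
$\left(K{\left(-4 \right)} - 3\right)^{2} = \left(\left(-44 + 4 \left(-4\right)^{2} + 24 \left(-4\right)\right) - 3\right)^{2} = \left(\left(-44 + 4 \cdot 16 - 96\right) - 3\right)^{2} = \left(\left(-44 + 64 - 96\right) - 3\right)^{2} = \left(-76 - 3\right)^{2} = \left(-79\right)^{2} = 6241$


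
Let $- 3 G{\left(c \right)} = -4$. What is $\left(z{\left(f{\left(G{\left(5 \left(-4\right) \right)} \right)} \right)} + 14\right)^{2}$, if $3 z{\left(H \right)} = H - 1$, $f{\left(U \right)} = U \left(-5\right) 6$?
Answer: $\frac{1}{9} \approx 0.11111$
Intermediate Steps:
$G{\left(c \right)} = \frac{4}{3}$ ($G{\left(c \right)} = \left(- \frac{1}{3}\right) \left(-4\right) = \frac{4}{3}$)
$f{\left(U \right)} = - 30 U$ ($f{\left(U \right)} = - 5 U 6 = - 30 U$)
$z{\left(H \right)} = - \frac{1}{3} + \frac{H}{3}$ ($z{\left(H \right)} = \frac{H - 1}{3} = \frac{-1 + H}{3} = - \frac{1}{3} + \frac{H}{3}$)
$\left(z{\left(f{\left(G{\left(5 \left(-4\right) \right)} \right)} \right)} + 14\right)^{2} = \left(\left(- \frac{1}{3} + \frac{\left(-30\right) \frac{4}{3}}{3}\right) + 14\right)^{2} = \left(\left(- \frac{1}{3} + \frac{1}{3} \left(-40\right)\right) + 14\right)^{2} = \left(\left(- \frac{1}{3} - \frac{40}{3}\right) + 14\right)^{2} = \left(- \frac{41}{3} + 14\right)^{2} = \left(\frac{1}{3}\right)^{2} = \frac{1}{9}$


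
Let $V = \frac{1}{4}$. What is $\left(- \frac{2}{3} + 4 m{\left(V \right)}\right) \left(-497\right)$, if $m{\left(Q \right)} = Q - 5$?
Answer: $\frac{29323}{3} \approx 9774.3$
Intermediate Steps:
$V = \frac{1}{4} \approx 0.25$
$m{\left(Q \right)} = -5 + Q$ ($m{\left(Q \right)} = Q - 5 = -5 + Q$)
$\left(- \frac{2}{3} + 4 m{\left(V \right)}\right) \left(-497\right) = \left(- \frac{2}{3} + 4 \left(-5 + \frac{1}{4}\right)\right) \left(-497\right) = \left(\left(-2\right) \frac{1}{3} + 4 \left(- \frac{19}{4}\right)\right) \left(-497\right) = \left(- \frac{2}{3} - 19\right) \left(-497\right) = \left(- \frac{59}{3}\right) \left(-497\right) = \frac{29323}{3}$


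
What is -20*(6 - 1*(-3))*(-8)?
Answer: 1440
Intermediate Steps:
-20*(6 - 1*(-3))*(-8) = -20*(6 + 3)*(-8) = -20*9*(-8) = -180*(-8) = 1440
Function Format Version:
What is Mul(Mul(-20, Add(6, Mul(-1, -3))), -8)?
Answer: 1440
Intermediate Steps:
Mul(Mul(-20, Add(6, Mul(-1, -3))), -8) = Mul(Mul(-20, Add(6, 3)), -8) = Mul(Mul(-20, 9), -8) = Mul(-180, -8) = 1440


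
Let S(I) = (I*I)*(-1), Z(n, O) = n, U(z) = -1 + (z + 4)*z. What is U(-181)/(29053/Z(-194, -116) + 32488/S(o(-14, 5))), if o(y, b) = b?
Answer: -155374600/7028997 ≈ -22.105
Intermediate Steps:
U(z) = -1 + z*(4 + z) (U(z) = -1 + (4 + z)*z = -1 + z*(4 + z))
S(I) = -I² (S(I) = I²*(-1) = -I²)
U(-181)/(29053/Z(-194, -116) + 32488/S(o(-14, 5))) = (-1 + (-181)² + 4*(-181))/(29053/(-194) + 32488/((-1*5²))) = (-1 + 32761 - 724)/(29053*(-1/194) + 32488/((-1*25))) = 32036/(-29053/194 + 32488/(-25)) = 32036/(-29053/194 + 32488*(-1/25)) = 32036/(-29053/194 - 32488/25) = 32036/(-7028997/4850) = 32036*(-4850/7028997) = -155374600/7028997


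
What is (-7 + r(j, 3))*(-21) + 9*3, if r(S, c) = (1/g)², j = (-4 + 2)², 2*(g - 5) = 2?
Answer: 2081/12 ≈ 173.42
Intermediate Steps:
g = 6 (g = 5 + (½)*2 = 5 + 1 = 6)
j = 4 (j = (-2)² = 4)
r(S, c) = 1/36 (r(S, c) = (1/6)² = (⅙)² = 1/36)
(-7 + r(j, 3))*(-21) + 9*3 = (-7 + 1/36)*(-21) + 9*3 = -251/36*(-21) + 27 = 1757/12 + 27 = 2081/12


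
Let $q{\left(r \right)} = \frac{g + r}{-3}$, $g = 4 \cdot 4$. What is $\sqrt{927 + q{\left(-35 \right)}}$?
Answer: $\frac{20 \sqrt{21}}{3} \approx 30.551$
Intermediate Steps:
$g = 16$
$q{\left(r \right)} = - \frac{16}{3} - \frac{r}{3}$ ($q{\left(r \right)} = \frac{16 + r}{-3} = \left(16 + r\right) \left(- \frac{1}{3}\right) = - \frac{16}{3} - \frac{r}{3}$)
$\sqrt{927 + q{\left(-35 \right)}} = \sqrt{927 - - \frac{19}{3}} = \sqrt{927 + \left(- \frac{16}{3} + \frac{35}{3}\right)} = \sqrt{927 + \frac{19}{3}} = \sqrt{\frac{2800}{3}} = \frac{20 \sqrt{21}}{3}$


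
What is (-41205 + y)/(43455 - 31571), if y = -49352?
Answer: -90557/11884 ≈ -7.6201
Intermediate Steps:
(-41205 + y)/(43455 - 31571) = (-41205 - 49352)/(43455 - 31571) = -90557/11884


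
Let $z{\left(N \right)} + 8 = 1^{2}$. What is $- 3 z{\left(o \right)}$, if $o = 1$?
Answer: $21$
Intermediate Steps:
$z{\left(N \right)} = -7$ ($z{\left(N \right)} = -8 + 1^{2} = -8 + 1 = -7$)
$- 3 z{\left(o \right)} = \left(-3\right) \left(-7\right) = 21$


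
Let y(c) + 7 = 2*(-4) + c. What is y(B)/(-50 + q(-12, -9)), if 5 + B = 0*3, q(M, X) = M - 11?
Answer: 20/73 ≈ 0.27397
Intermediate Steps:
q(M, X) = -11 + M
B = -5 (B = -5 + 0*3 = -5 + 0 = -5)
y(c) = -15 + c (y(c) = -7 + (2*(-4) + c) = -7 + (-8 + c) = -15 + c)
y(B)/(-50 + q(-12, -9)) = (-15 - 5)/(-50 + (-11 - 12)) = -20/(-50 - 23) = -20/(-73) = -1/73*(-20) = 20/73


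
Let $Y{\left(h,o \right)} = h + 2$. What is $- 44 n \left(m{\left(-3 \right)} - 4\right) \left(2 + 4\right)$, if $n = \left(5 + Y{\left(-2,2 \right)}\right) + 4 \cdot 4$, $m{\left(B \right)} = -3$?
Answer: $38808$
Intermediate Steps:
$Y{\left(h,o \right)} = 2 + h$
$n = 21$ ($n = \left(5 + \left(2 - 2\right)\right) + 4 \cdot 4 = \left(5 + 0\right) + 16 = 5 + 16 = 21$)
$- 44 n \left(m{\left(-3 \right)} - 4\right) \left(2 + 4\right) = \left(-44\right) 21 \left(-3 - 4\right) \left(2 + 4\right) = - 924 \left(\left(-7\right) 6\right) = \left(-924\right) \left(-42\right) = 38808$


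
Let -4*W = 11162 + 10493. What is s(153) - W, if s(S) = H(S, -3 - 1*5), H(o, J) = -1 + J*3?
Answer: 21555/4 ≈ 5388.8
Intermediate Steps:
H(o, J) = -1 + 3*J
s(S) = -25 (s(S) = -1 + 3*(-3 - 1*5) = -1 + 3*(-3 - 5) = -1 + 3*(-8) = -1 - 24 = -25)
W = -21655/4 (W = -(11162 + 10493)/4 = -¼*21655 = -21655/4 ≈ -5413.8)
s(153) - W = -25 - 1*(-21655/4) = -25 + 21655/4 = 21555/4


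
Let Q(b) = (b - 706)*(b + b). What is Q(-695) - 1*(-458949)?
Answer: 2406339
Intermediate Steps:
Q(b) = 2*b*(-706 + b) (Q(b) = (-706 + b)*(2*b) = 2*b*(-706 + b))
Q(-695) - 1*(-458949) = 2*(-695)*(-706 - 695) - 1*(-458949) = 2*(-695)*(-1401) + 458949 = 1947390 + 458949 = 2406339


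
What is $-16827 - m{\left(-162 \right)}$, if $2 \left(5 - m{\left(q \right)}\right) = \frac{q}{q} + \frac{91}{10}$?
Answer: $- \frac{336539}{20} \approx -16827.0$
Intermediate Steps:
$m{\left(q \right)} = - \frac{1}{20}$ ($m{\left(q \right)} = 5 - \frac{\frac{q}{q} + \frac{91}{10}}{2} = 5 - \frac{1 + 91 \cdot \frac{1}{10}}{2} = 5 - \frac{1 + \frac{91}{10}}{2} = 5 - \frac{101}{20} = - \frac{1}{20}$)
$-16827 - m{\left(-162 \right)} = -16827 - - \frac{1}{20} = -16827 + \frac{1}{20} = - \frac{336539}{20}$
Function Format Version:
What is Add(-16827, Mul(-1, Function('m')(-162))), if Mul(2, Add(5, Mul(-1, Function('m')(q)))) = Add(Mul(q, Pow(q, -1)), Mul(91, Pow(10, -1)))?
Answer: Rational(-336539, 20) ≈ -16827.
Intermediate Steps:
Function('m')(q) = Rational(-1, 20) (Function('m')(q) = Add(5, Mul(Rational(-1, 2), Add(Mul(q, Pow(q, -1)), Mul(91, Pow(10, -1))))) = Add(5, Mul(Rational(-1, 2), Add(1, Mul(91, Rational(1, 10))))) = Add(5, Mul(Rational(-1, 2), Add(1, Rational(91, 10)))) = Add(5, Mul(Rational(-1, 2), Rational(101, 10))) = Add(5, Rational(-101, 20)) = Rational(-1, 20))
Add(-16827, Mul(-1, Function('m')(-162))) = Add(-16827, Mul(-1, Rational(-1, 20))) = Add(-16827, Rational(1, 20)) = Rational(-336539, 20)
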